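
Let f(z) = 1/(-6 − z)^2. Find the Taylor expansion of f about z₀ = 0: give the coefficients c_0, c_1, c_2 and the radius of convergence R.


Let w = z − z₀, so z = z₀ + w.
Then -6 − z = -6 − (z₀ + w) = (-6 − z₀) − w = -6 − w.
f(z) = 1/(-6 − w)^2 = (1/(-6)^2) · (1 − w/(-6))^{−2}.
By the binomial series (1−u)^{−2} = Σ_{n≥0} C(n+1, 1) u^n for |u|<1, with u = w/(-6):
  c_n = C(n+1, 1) / (-6)^(n+2).
  c_0 = 1/(-6)^2 = 1/36.
  c_1 = 2/(-6)^3 = -1/108.
  c_2 = 3/(-6)^4 = 1/432.
The series is valid for |w/d| < 1, i.e. |z − z₀| < |d|.
Radius of convergence: R = |-6 − z₀| = |-6| = 6 (distance from z₀ to the singularity z = -6).

c_0 = 1/36, c_1 = -1/108, c_2 = 1/432; R = 6.


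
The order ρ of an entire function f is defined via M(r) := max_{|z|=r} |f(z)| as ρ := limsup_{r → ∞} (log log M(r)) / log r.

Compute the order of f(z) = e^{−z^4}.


|e^{−z^4}| = e^{Re(-1·z^4) + 0} ≤ e^{1|z|^4 + 0} = e^{1r^4 + 0} on |z| = r, so ρ ≤ 4. Choosing z on |z|=r so that -1·z^4 is real positive (always possible by picking arg z appropriately) gives |f(z)| = e^{1r^4 + 0}, matching the bound. The additive constant 0 does not affect log log M(r) ~ 4·log r. Hence ρ = 4.
Therefore ρ = 4.

Order ρ = 4.


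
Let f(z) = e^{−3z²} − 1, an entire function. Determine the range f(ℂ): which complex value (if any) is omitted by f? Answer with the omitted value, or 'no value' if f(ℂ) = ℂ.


Little Picard bounds the complement of f(ℂ) to at most one point.
The exponent g(z) = −3z² is a nonconstant polynomial, hence surjective onto ℂ. So e^{g(z)} takes every value in {e^w : w ∈ ℂ} = ℂ ∖ {0}. Adding -1 shifts the range to ℂ ∖ {-1}. f omits exactly -1.

Omitted value: -1.


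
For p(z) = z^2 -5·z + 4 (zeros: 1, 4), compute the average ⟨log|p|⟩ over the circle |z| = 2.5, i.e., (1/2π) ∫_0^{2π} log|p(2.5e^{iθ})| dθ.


Zeros: 1, 4; r = 2.5.
Inside |z| < r: 1. Outside (|z| ≥ r): 4.
p(0) = 4, so log|p(0)| = log(4) = 1.3863.
Apply Jensen: I(r) = log|p(0)| + Σ_k log(r/|z_k|), summed over zeros inside |z| < r.
  log(r/|z_k|) for z_k = 1: log(2.5/1) = 0.9163
  Outside zeros (4) contribute nothing to the Jensen sum.
Sum over inside zeros: 0.9163.
I(r) = log|p(0)| + (inside sum) = 1.3863 + 0.9163 = 2.3026.
Note: since some zeros are outside |z| ≤ r, the simplified n·log(r) form does NOT apply — only the inside zeros contribute.

I(r) ≈ 2.3026.


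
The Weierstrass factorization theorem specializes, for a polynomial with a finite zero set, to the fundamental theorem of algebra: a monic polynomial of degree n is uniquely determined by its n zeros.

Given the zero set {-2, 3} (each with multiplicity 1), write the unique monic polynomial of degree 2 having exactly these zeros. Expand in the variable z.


The polynomial is p(z) = ∏_{α ∈ S} (z − α), where S = {-2, 3}.
Expanding the product yields: p(z) = z^2 -z -6.
The resulting polynomial has degree 2 and real coefficients as required.

p(z) = z^2 -z -6.


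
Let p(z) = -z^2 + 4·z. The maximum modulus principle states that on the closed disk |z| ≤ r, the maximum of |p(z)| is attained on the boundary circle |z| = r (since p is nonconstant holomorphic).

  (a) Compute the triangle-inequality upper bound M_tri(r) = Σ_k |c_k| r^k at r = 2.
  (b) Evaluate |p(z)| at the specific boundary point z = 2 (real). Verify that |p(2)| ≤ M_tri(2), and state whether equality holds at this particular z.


Coefficients: c_0 = 0, c_1 = 4, c_2 = -1. Radius r = 2.
Part (a). Triangle bound: M_tri(r) = Σ_k |c_k| r^k
  = |0|·2^0 + |4|·2^1 + |-1|·2^2
  = 0 + 8 + 4 = 12.
This bounds M(r) := max_{|z|=r} |p(z)| from above; equality holds iff all terms c_k z^k can be made to align in phase at a single z on |z|=r.
Part (b). At z = 2 (real, on the circle |z| = r):
  p(2) = (0)·2^0 + (4)·2^1 + (-1)·2^2 = 4.
  |p(2)| = 4.
Check: |p(2)| = 4 ≤ 12 = M_tri(2). ✓ Equality does not hold at z = 2 (the coefficients have mixed signs, so the terms do not all align in phase there).

M_tri(2) = 12; |p(2)| = 4; equality at z=2: no.


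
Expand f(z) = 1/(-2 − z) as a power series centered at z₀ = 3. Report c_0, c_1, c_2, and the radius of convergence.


Let w = z − z₀, so z = z₀ + w.
Then -2 − z = -2 − (z₀ + w) = (-2 − z₀) − w = -5 − w.
f(z) = 1/(-5 − w) = (1/(-5)) · 1/(1 − w/(-5)) = Σ_{n≥0} w^n / (-5)^(n+1).
So c_n = 1/(-5)^(n+1):
  c_0 = 1/(-5)^1 = -1/5.
  c_1 = 1/(-5)^2 = 1/25.
  c_2 = 1/(-5)^3 = -1/125.
The series is valid for |w/d| < 1, i.e. |z − z₀| < |d|.
Radius of convergence: R = |-2 − z₀| = |-5| = 5 (distance from z₀ to the singularity z = -2).

c_0 = -1/5, c_1 = 1/25, c_2 = -1/125; R = 5.


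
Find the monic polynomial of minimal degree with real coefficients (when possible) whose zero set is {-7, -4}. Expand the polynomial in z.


The polynomial is p(z) = ∏_{α ∈ S} (z − α), where S = {-7, -4}.
Expanding the product yields: p(z) = z^2 + 11·z + 28.
The resulting polynomial has degree 2 and real coefficients as required.

p(z) = z^2 + 11·z + 28.


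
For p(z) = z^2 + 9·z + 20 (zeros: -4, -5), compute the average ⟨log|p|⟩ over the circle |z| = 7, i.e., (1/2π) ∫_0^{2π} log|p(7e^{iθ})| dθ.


Zeros: -5, -4; r = 7.
Inside |z| < r: -5, -4. Outside (|z| ≥ r): ∅.
p(0) = 20, so log|p(0)| = log(20) = 2.9957.
Apply Jensen: I(r) = log|p(0)| + Σ_k log(r/|z_k|), summed over zeros inside |z| < r.
  log(r/|z_k|) for z_k = -4: log(7/4) = 0.5596
  log(r/|z_k|) for z_k = -5: log(7/5) = 0.3365
Sum over inside zeros: 0.8961.
I(r) = log|p(0)| + (inside sum) = 2.9957 + 0.8961 = 3.8918.
Closed form (all zeros inside, monic): I(r) = n·log(r) = 2·log(7) = 3.8918. ✓

I(r) ≈ 3.8918.


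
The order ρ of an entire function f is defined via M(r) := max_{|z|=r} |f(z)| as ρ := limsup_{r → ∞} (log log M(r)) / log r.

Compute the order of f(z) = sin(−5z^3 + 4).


Write sin(w) = (e^{iw} ± e^{−iw})/(2 or 2i), so |sin(w)| ≤ e^{|w|}. With w = −5z^3 + 4, |w| ≤ 5r^3 + 4 on |z|=r, giving M(r) ≤ e^{5r^3 + 4} and ρ ≤ 3. For the lower bound, choose z on |z|=r with -5z^3 purely imaginary of modulus 5r^3; then |sin(−5z^3 + 4)| grows like e^{5r^3}/2, so ρ ≥ 3. Hence ρ = 3.
Therefore ρ = 3.

Order ρ = 3.


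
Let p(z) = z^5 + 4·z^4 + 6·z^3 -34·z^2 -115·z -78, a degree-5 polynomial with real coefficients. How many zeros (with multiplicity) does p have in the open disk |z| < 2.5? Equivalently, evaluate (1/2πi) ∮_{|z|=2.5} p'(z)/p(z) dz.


The zeros of p are: -1, (-2 + 3i), (-2 - 3i), -2, 3.
Their magnitudes are: 1, 3.606, 3.606, 2, 3.
Zeros with |z| < R = 2.5: -1, -2.
Count = 2.
By the argument principle, (1/2πi) ∮_{|z|=R} p'(z)/p(z) dz equals exactly this count.

Number of zeros inside |z| < 2.5: 2.


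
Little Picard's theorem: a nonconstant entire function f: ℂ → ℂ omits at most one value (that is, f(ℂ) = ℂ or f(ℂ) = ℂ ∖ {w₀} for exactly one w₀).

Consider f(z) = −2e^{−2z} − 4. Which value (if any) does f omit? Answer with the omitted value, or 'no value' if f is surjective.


Little Picard bounds the complement of f(ℂ) to at most one point.
e^{−2z} is never zero on ℂ, so -2·e^{−2z} takes every value in ℂ ∖ {0}. Adding -4 shifts the range to ℂ ∖ {-4}. Thus f omits exactly the value -4.

Omitted value: -4.


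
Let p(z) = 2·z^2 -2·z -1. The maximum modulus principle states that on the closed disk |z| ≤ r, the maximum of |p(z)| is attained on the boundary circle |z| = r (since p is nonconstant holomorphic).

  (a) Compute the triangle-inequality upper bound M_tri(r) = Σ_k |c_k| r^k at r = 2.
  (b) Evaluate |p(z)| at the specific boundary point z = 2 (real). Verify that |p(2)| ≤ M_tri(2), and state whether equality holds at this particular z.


Coefficients: c_0 = -1, c_1 = -2, c_2 = 2. Radius r = 2.
Part (a). Triangle bound: M_tri(r) = Σ_k |c_k| r^k
  = |-1|·2^0 + |-2|·2^1 + |2|·2^2
  = 1 + 4 + 8 = 13.
This bounds M(r) := max_{|z|=r} |p(z)| from above; equality holds iff all terms c_k z^k can be made to align in phase at a single z on |z|=r.
Part (b). At z = 2 (real, on the circle |z| = r):
  p(2) = (-1)·2^0 + (-2)·2^1 + (2)·2^2 = 3.
  |p(2)| = 3.
Check: |p(2)| = 3 ≤ 13 = M_tri(2). ✓ Equality does not hold at z = 2 (the coefficients have mixed signs, so the terms do not all align in phase there).

M_tri(2) = 13; |p(2)| = 3; equality at z=2: no.


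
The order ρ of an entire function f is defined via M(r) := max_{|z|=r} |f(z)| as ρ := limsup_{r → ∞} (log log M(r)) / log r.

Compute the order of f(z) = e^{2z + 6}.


|e^{2z + 6}| = e^{Re(2·z) + 6} ≤ e^{2|z|^1 + 6} = e^{2r^1 + 6} on |z| = r, so ρ ≤ 1. Choosing z on |z|=r so that 2·z is real positive (always possible by picking arg z appropriately) gives |f(z)| = e^{2r^1 + 6}, matching the bound. The additive constant 6 does not affect log log M(r) ~ 1·log r. Hence ρ = 1.
Therefore ρ = 1.

Order ρ = 1.


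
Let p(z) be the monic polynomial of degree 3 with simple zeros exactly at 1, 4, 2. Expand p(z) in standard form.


The polynomial is p(z) = ∏_{α ∈ S} (z − α), where S = {1, 4, 2}.
Expanding the product yields: p(z) = z^3 -7·z^2 + 14·z -8.
The resulting polynomial has degree 3 and real coefficients as required.

p(z) = z^3 -7·z^2 + 14·z -8.


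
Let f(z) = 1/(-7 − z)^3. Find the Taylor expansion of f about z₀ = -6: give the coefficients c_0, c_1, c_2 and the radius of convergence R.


Let w = z − z₀, so z = z₀ + w.
Then -7 − z = -7 − (z₀ + w) = (-7 − z₀) − w = -1 − w.
f(z) = 1/(-1 − w)^3 = (1/(-1)^3) · (1 − w/(-1))^{−3}.
By the binomial series (1−u)^{−3} = Σ_{n≥0} C(n+2, 2) u^n for |u|<1, with u = w/(-1):
  c_n = C(n+2, 2) / (-1)^(n+3).
  c_0 = 1/(-1)^3 = -1.
  c_1 = 3/(-1)^4 = 3.
  c_2 = 6/(-1)^5 = -6.
The series is valid for |w/d| < 1, i.e. |z − z₀| < |d|.
Radius of convergence: R = |-7 − z₀| = |-1| = 1 (distance from z₀ to the singularity z = -7).

c_0 = -1, c_1 = 3, c_2 = -6; R = 1.


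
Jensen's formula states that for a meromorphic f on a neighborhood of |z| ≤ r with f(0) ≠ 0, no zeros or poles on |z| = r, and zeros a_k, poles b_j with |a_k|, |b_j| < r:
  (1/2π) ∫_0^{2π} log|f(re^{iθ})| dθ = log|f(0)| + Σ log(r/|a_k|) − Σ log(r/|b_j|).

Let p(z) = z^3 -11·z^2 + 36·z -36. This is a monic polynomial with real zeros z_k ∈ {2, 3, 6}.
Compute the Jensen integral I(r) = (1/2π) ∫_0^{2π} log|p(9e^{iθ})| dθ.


Zeros: 2, 3, 6; r = 9.
Inside |z| < r: 2, 3, 6. Outside (|z| ≥ r): ∅.
p(0) = -36, so log|p(0)| = log(36) = 3.5835.
Apply Jensen: I(r) = log|p(0)| + Σ_k log(r/|z_k|), summed over zeros inside |z| < r.
  log(r/|z_k|) for z_k = 2: log(9/2) = 1.5041
  log(r/|z_k|) for z_k = 3: log(9/3) = 1.0986
  log(r/|z_k|) for z_k = 6: log(9/6) = 0.4055
Sum over inside zeros: 3.0082.
I(r) = log|p(0)| + (inside sum) = 3.5835 + 3.0082 = 6.5917.
Closed form (all zeros inside, monic): I(r) = n·log(r) = 3·log(9) = 6.5917. ✓

I(r) ≈ 6.5917.


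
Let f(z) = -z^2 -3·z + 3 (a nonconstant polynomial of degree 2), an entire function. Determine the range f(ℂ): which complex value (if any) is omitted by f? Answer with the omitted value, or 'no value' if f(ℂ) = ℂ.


Little Picard bounds the complement of f(ℂ) to at most one point.
For every w ∈ ℂ, the equation p(z) − w = 0 is a nonconstant polynomial in z and hence has at least one root by the fundamental theorem of algebra. So p is surjective onto ℂ, omitting no value.

Omitted value: no value.


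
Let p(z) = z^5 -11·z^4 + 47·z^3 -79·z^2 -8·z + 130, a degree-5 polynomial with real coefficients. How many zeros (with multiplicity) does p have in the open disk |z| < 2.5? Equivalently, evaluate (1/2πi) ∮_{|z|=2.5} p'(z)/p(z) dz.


The zeros of p are: -1, (3 + 2i), (3 - 2i), (3 + 1i), (3 - 1i).
Their magnitudes are: 1, 3.606, 3.606, 3.162, 3.162.
Zeros with |z| < R = 2.5: -1.
Count = 1.
By the argument principle, (1/2πi) ∮_{|z|=R} p'(z)/p(z) dz equals exactly this count.

Number of zeros inside |z| < 2.5: 1.


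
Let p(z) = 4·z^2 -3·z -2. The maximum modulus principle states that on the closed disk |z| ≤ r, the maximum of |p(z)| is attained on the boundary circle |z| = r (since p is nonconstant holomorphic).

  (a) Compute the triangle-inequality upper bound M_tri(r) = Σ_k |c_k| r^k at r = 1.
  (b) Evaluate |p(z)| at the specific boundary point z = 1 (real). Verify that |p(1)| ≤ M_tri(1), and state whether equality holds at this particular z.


Coefficients: c_0 = -2, c_1 = -3, c_2 = 4. Radius r = 1.
Part (a). Triangle bound: M_tri(r) = Σ_k |c_k| r^k
  = |-2|·1^0 + |-3|·1^1 + |4|·1^2
  = 2 + 3 + 4 = 9.
This bounds M(r) := max_{|z|=r} |p(z)| from above; equality holds iff all terms c_k z^k can be made to align in phase at a single z on |z|=r.
Part (b). At z = 1 (real, on the circle |z| = r):
  p(1) = (-2)·1^0 + (-3)·1^1 + (4)·1^2 = -1.
  |p(1)| = 1.
Check: |p(1)| = 1 ≤ 9 = M_tri(1). ✓ Equality does not hold at z = 1 (the coefficients have mixed signs, so the terms do not all align in phase there).

M_tri(1) = 9; |p(1)| = 1; equality at z=1: no.


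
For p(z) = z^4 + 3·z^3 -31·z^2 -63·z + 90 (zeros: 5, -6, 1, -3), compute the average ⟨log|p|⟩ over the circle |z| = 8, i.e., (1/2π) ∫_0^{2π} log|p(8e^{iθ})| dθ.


Zeros: -6, -3, 1, 5; r = 8.
Inside |z| < r: -6, -3, 1, 5. Outside (|z| ≥ r): ∅.
p(0) = 90, so log|p(0)| = log(90) = 4.4998.
Apply Jensen: I(r) = log|p(0)| + Σ_k log(r/|z_k|), summed over zeros inside |z| < r.
  log(r/|z_k|) for z_k = 5: log(8/5) = 0.4700
  log(r/|z_k|) for z_k = -6: log(8/6) = 0.2877
  log(r/|z_k|) for z_k = 1: log(8/1) = 2.0794
  log(r/|z_k|) for z_k = -3: log(8/3) = 0.9808
Sum over inside zeros: 3.8180.
I(r) = log|p(0)| + (inside sum) = 4.4998 + 3.8180 = 8.3178.
Closed form (all zeros inside, monic): I(r) = n·log(r) = 4·log(8) = 8.3178. ✓

I(r) ≈ 8.3178.


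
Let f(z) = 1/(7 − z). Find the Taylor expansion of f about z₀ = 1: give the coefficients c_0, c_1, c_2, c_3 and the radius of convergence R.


Let w = z − z₀, so z = z₀ + w.
Then 7 − z = 7 − (z₀ + w) = (7 − z₀) − w = 6 − w.
f(z) = 1/(6 − w) = (1/(6)) · 1/(1 − w/(6)) = Σ_{n≥0} w^n / (6)^(n+1).
So c_n = 1/(6)^(n+1):
  c_0 = 1/(6)^1 = 1/6.
  c_1 = 1/(6)^2 = 1/36.
  c_2 = 1/(6)^3 = 1/216.
  c_3 = 1/(6)^4 = 1/1296.
The series is valid for |w/d| < 1, i.e. |z − z₀| < |d|.
Radius of convergence: R = |7 − z₀| = |6| = 6 (distance from z₀ to the singularity z = 7).

c_0 = 1/6, c_1 = 1/36, c_2 = 1/216, c_3 = 1/1296; R = 6.


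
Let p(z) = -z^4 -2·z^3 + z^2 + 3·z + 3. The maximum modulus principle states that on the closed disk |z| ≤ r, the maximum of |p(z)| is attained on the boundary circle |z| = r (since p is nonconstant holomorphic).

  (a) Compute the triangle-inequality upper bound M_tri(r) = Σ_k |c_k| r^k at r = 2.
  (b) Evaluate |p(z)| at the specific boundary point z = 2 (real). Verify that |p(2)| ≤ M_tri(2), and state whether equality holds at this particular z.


Coefficients: c_0 = 3, c_1 = 3, c_2 = 1, c_3 = -2, c_4 = -1. Radius r = 2.
Part (a). Triangle bound: M_tri(r) = Σ_k |c_k| r^k
  = |3|·2^0 + |3|·2^1 + |1|·2^2 + |-2|·2^3 + |-1|·2^4
  = 3 + 6 + 4 + 16 + 16 = 45.
This bounds M(r) := max_{|z|=r} |p(z)| from above; equality holds iff all terms c_k z^k can be made to align in phase at a single z on |z|=r.
Part (b). At z = 2 (real, on the circle |z| = r):
  p(2) = (3)·2^0 + (3)·2^1 + (1)·2^2 + (-2)·2^3 + (-1)·2^4 = -19.
  |p(2)| = 19.
Check: |p(2)| = 19 ≤ 45 = M_tri(2). ✓ Equality does not hold at z = 2 (the coefficients have mixed signs, so the terms do not all align in phase there).

M_tri(2) = 45; |p(2)| = 19; equality at z=2: no.


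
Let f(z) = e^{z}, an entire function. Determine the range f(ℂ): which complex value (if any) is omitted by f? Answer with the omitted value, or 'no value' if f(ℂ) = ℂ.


Little Picard bounds the complement of f(ℂ) to at most one point.
e^{z} is never zero on ℂ, so 1·e^{z} takes every value in ℂ ∖ {0}. Adding 0 shifts the range to ℂ ∖ {0}. Thus f omits exactly the value 0.

Omitted value: 0.


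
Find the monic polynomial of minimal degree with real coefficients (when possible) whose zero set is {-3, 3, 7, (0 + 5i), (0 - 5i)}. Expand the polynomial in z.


The polynomial is p(z) = ∏_{α ∈ S} (z − α), where S = {-3, 3, 7, (0 + 5i), (0 - 5i)}.
Expanding the product yields: p(z) = z^5 -7·z^4 + 16·z^3 -112·z^2 -225·z + 1575.
Note conjugate pairs combine to real quadratics: (z − (0+5i))(z − (0−5i)) = z² + 25.
The resulting polynomial has degree 5 and real coefficients as required.

p(z) = z^5 -7·z^4 + 16·z^3 -112·z^2 -225·z + 1575.


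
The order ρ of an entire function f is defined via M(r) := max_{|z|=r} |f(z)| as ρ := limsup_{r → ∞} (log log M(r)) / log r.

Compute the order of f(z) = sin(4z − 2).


sin(w) is a linear combination of e^{iw} and e^{−iw} (or e^w, e^{−w} in the hyperbolic case), so |sin(w)| ≤ e^{|w|}. With w = 4z − 2, |w| ≤ 4|z| + 2 = 4r + 2 on |z| = r, giving M(r) ≤ e^{4r + 2}, so ρ ≤ 1. On a suitable ray (z = it for sin/cos; z = t for sinh/cosh, t real → ∞), |sin(4z − 2)| grows like e^{4|t|}/2, so ρ ≥ 1. Hence ρ = 1.
Therefore ρ = 1.

Order ρ = 1.


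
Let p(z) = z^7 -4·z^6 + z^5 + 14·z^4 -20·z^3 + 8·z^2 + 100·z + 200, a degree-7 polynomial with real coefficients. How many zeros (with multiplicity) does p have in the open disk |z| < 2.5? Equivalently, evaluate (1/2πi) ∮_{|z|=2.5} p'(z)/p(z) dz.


The zeros of p are: (1 + 2i), (1 - 2i), -2, (3 + 1i), (3 - 1i), (-1 + 1i), (-1 - 1i).
Their magnitudes are: 2.236, 2.236, 2, 3.162, 3.162, 1.414, 1.414.
Zeros with |z| < R = 2.5: (1 + 2i), (1 - 2i), -2, (-1 + 1i), (-1 - 1i).
Count = 5.
By the argument principle, (1/2πi) ∮_{|z|=R} p'(z)/p(z) dz equals exactly this count.

Number of zeros inside |z| < 2.5: 5.


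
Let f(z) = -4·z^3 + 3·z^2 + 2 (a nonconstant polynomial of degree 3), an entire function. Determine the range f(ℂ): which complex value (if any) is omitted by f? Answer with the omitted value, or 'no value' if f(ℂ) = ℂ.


Little Picard bounds the complement of f(ℂ) to at most one point.
For every w ∈ ℂ, the equation p(z) − w = 0 is a nonconstant polynomial in z and hence has at least one root by the fundamental theorem of algebra. So p is surjective onto ℂ, omitting no value.

Omitted value: no value.


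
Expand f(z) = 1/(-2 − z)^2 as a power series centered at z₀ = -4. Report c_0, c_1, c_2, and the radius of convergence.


Let w = z − z₀, so z = z₀ + w.
Then -2 − z = -2 − (z₀ + w) = (-2 − z₀) − w = 2 − w.
f(z) = 1/(2 − w)^2 = (1/(2)^2) · (1 − w/(2))^{−2}.
By the binomial series (1−u)^{−2} = Σ_{n≥0} C(n+1, 1) u^n for |u|<1, with u = w/(2):
  c_n = C(n+1, 1) / (2)^(n+2).
  c_0 = 1/(2)^2 = 1/4.
  c_1 = 2/(2)^3 = 1/4.
  c_2 = 3/(2)^4 = 3/16.
The series is valid for |w/d| < 1, i.e. |z − z₀| < |d|.
Radius of convergence: R = |-2 − z₀| = |2| = 2 (distance from z₀ to the singularity z = -2).

c_0 = 1/4, c_1 = 1/4, c_2 = 3/16; R = 2.


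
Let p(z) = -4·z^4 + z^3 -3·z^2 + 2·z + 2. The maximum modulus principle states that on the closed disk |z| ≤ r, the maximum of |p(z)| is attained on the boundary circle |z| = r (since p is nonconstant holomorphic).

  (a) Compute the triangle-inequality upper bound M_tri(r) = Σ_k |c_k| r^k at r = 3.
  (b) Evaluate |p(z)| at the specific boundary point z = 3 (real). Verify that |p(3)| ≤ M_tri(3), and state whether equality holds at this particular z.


Coefficients: c_0 = 2, c_1 = 2, c_2 = -3, c_3 = 1, c_4 = -4. Radius r = 3.
Part (a). Triangle bound: M_tri(r) = Σ_k |c_k| r^k
  = |2|·3^0 + |2|·3^1 + |-3|·3^2 + |1|·3^3 + |-4|·3^4
  = 2 + 6 + 27 + 27 + 324 = 386.
This bounds M(r) := max_{|z|=r} |p(z)| from above; equality holds iff all terms c_k z^k can be made to align in phase at a single z on |z|=r.
Part (b). At z = 3 (real, on the circle |z| = r):
  p(3) = (2)·3^0 + (2)·3^1 + (-3)·3^2 + (1)·3^3 + (-4)·3^4 = -316.
  |p(3)| = 316.
Check: |p(3)| = 316 ≤ 386 = M_tri(3). ✓ Equality does not hold at z = 3 (the coefficients have mixed signs, so the terms do not all align in phase there).

M_tri(3) = 386; |p(3)| = 316; equality at z=3: no.


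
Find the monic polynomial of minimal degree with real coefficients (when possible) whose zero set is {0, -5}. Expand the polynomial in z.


The polynomial is p(z) = ∏_{α ∈ S} (z − α), where S = {0, -5}.
Expanding the product yields: p(z) = z^2 + 5·z.
The resulting polynomial has degree 2 and real coefficients as required.

p(z) = z^2 + 5·z.


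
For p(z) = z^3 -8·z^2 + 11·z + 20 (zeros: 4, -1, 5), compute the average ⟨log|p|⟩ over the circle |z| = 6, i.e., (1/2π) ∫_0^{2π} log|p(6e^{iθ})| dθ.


Zeros: -1, 4, 5; r = 6.
Inside |z| < r: -1, 4, 5. Outside (|z| ≥ r): ∅.
p(0) = 20, so log|p(0)| = log(20) = 2.9957.
Apply Jensen: I(r) = log|p(0)| + Σ_k log(r/|z_k|), summed over zeros inside |z| < r.
  log(r/|z_k|) for z_k = 4: log(6/4) = 0.4055
  log(r/|z_k|) for z_k = -1: log(6/1) = 1.7918
  log(r/|z_k|) for z_k = 5: log(6/5) = 0.1823
Sum over inside zeros: 2.3795.
I(r) = log|p(0)| + (inside sum) = 2.9957 + 2.3795 = 5.3753.
Closed form (all zeros inside, monic): I(r) = n·log(r) = 3·log(6) = 5.3753. ✓

I(r) ≈ 5.3753.


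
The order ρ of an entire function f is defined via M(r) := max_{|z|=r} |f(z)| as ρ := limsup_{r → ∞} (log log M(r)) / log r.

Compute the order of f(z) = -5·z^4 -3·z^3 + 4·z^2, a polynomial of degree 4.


|f(z)| ≤ Σ|c_k|·r^k = O(r^4) as r → ∞. Polynomial growth is O(e^{r^ε}) for every ε > 0 (since r^4/e^{r^ε} → 0), so ρ ≤ ε for all ε > 0, i.e. ρ = 0. Every nonconstant polynomial has order 0.
Therefore ρ = 0.

Order ρ = 0.


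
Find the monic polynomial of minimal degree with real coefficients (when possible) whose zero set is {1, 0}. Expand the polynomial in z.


The polynomial is p(z) = ∏_{α ∈ S} (z − α), where S = {1, 0}.
Expanding the product yields: p(z) = z^2 -z.
The resulting polynomial has degree 2 and real coefficients as required.

p(z) = z^2 -z.


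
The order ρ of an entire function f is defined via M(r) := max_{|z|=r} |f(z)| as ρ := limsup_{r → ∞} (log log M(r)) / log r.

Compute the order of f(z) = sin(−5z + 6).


sin(w) is a linear combination of e^{iw} and e^{−iw} (or e^w, e^{−w} in the hyperbolic case), so |sin(w)| ≤ e^{|w|}. With w = −5z + 6, |w| ≤ 5|z| + 6 = 5r + 6 on |z| = r, giving M(r) ≤ e^{5r + 6}, so ρ ≤ 1. On a suitable ray (z = it for sin/cos; z = t for sinh/cosh, t real → ∞), |sin(−5z + 6)| grows like e^{5|t|}/2, so ρ ≥ 1. Hence ρ = 1.
Therefore ρ = 1.

Order ρ = 1.


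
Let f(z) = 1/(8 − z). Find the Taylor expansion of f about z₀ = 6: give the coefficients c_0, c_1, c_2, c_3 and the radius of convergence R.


Let w = z − z₀, so z = z₀ + w.
Then 8 − z = 8 − (z₀ + w) = (8 − z₀) − w = 2 − w.
f(z) = 1/(2 − w) = (1/(2)) · 1/(1 − w/(2)) = Σ_{n≥0} w^n / (2)^(n+1).
So c_n = 1/(2)^(n+1):
  c_0 = 1/(2)^1 = 1/2.
  c_1 = 1/(2)^2 = 1/4.
  c_2 = 1/(2)^3 = 1/8.
  c_3 = 1/(2)^4 = 1/16.
The series is valid for |w/d| < 1, i.e. |z − z₀| < |d|.
Radius of convergence: R = |8 − z₀| = |2| = 2 (distance from z₀ to the singularity z = 8).

c_0 = 1/2, c_1 = 1/4, c_2 = 1/8, c_3 = 1/16; R = 2.


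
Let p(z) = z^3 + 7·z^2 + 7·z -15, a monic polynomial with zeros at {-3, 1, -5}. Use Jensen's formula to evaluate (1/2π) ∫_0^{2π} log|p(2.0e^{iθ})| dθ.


Zeros: -5, -3, 1; r = 2.0.
Inside |z| < r: 1. Outside (|z| ≥ r): -5, -3.
p(0) = -15, so log|p(0)| = log(15) = 2.7081.
Apply Jensen: I(r) = log|p(0)| + Σ_k log(r/|z_k|), summed over zeros inside |z| < r.
  log(r/|z_k|) for z_k = 1: log(2.0/1) = 0.6931
  Outside zeros (-5, -3) contribute nothing to the Jensen sum.
Sum over inside zeros: 0.6931.
I(r) = log|p(0)| + (inside sum) = 2.7081 + 0.6931 = 3.4012.
Note: since some zeros are outside |z| ≤ r, the simplified n·log(r) form does NOT apply — only the inside zeros contribute.

I(r) ≈ 3.4012.


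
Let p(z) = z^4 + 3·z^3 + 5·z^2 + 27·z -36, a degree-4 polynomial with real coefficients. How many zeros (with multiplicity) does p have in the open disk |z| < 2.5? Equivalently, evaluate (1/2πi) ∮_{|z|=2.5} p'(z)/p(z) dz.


The zeros of p are: (0 + 3i), (0 - 3i), -4, 1.
Their magnitudes are: 3, 3, 4, 1.
Zeros with |z| < R = 2.5: 1.
Count = 1.
By the argument principle, (1/2πi) ∮_{|z|=R} p'(z)/p(z) dz equals exactly this count.

Number of zeros inside |z| < 2.5: 1.


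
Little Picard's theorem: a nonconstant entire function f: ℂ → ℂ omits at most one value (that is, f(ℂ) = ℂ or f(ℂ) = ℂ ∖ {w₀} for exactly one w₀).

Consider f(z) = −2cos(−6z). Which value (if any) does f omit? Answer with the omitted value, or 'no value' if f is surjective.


Little Picard bounds the complement of f(ℂ) to at most one point.
cos is entire and surjective onto ℂ: for every w ∈ ℂ, cos(ζ) = w has a solution ζ ∈ ℂ (e.g., via the complex inverse arccos). With ζ = −6z this gives z = ζ/(-6). Then -2·cos(−6z) takes every value in -2·ℂ = ℂ, and adding 0 is a bijection of ℂ. So f is surjective and omits no value. (Note: only on the real line is cos bounded by [−1, 1].)

Omitted value: no value.


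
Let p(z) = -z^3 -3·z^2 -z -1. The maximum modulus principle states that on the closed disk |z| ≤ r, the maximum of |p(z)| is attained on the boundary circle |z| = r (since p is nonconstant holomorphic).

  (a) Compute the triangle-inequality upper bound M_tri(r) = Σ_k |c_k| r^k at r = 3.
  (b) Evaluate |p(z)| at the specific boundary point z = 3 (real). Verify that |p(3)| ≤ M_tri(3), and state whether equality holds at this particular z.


Coefficients: c_0 = -1, c_1 = -1, c_2 = -3, c_3 = -1. Radius r = 3.
Part (a). Triangle bound: M_tri(r) = Σ_k |c_k| r^k
  = |-1|·3^0 + |-1|·3^1 + |-3|·3^2 + |-1|·3^3
  = 1 + 3 + 27 + 27 = 58.
This bounds M(r) := max_{|z|=r} |p(z)| from above; equality holds iff all terms c_k z^k can be made to align in phase at a single z on |z|=r.
Part (b). At z = 3 (real, on the circle |z| = r):
  p(3) = (-1)·3^0 + (-1)·3^1 + (-3)·3^2 + (-1)·3^3 = -58.
  |p(3)| = 58.
Since all nonzero coefficients share the same sign, |p(3)| = 58 = M_tri(3); the triangle bound is attained at z = 3, so in fact M(r) = 58.

M_tri(3) = 58; |p(3)| = 58; equality at z=3: yes.


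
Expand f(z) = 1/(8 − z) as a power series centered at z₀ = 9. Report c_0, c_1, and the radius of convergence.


Let w = z − z₀, so z = z₀ + w.
Then 8 − z = 8 − (z₀ + w) = (8 − z₀) − w = -1 − w.
f(z) = 1/(-1 − w) = (1/(-1)) · 1/(1 − w/(-1)) = Σ_{n≥0} w^n / (-1)^(n+1).
So c_n = 1/(-1)^(n+1):
  c_0 = 1/(-1)^1 = -1.
  c_1 = 1/(-1)^2 = 1.
The series is valid for |w/d| < 1, i.e. |z − z₀| < |d|.
Radius of convergence: R = |8 − z₀| = |-1| = 1 (distance from z₀ to the singularity z = 8).

c_0 = -1, c_1 = 1; R = 1.


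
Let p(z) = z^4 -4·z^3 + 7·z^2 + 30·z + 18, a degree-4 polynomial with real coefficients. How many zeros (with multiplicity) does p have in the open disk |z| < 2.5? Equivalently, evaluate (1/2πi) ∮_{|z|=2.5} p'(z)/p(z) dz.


The zeros of p are: -1, (3 + 3i), (3 - 3i), -1.
Their magnitudes are: 1, 4.243, 4.243, 1.
Zeros with |z| < R = 2.5: -1, -1.
Count = 2.
By the argument principle, (1/2πi) ∮_{|z|=R} p'(z)/p(z) dz equals exactly this count.

Number of zeros inside |z| < 2.5: 2.


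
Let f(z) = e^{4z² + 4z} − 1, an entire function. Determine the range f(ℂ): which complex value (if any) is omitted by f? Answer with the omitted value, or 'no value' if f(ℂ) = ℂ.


Little Picard bounds the complement of f(ℂ) to at most one point.
The exponent g(z) = 4z² + 4z is a nonconstant polynomial, hence surjective onto ℂ. So e^{g(z)} takes every value in {e^w : w ∈ ℂ} = ℂ ∖ {0}. Adding -1 shifts the range to ℂ ∖ {-1}. f omits exactly -1.

Omitted value: -1.


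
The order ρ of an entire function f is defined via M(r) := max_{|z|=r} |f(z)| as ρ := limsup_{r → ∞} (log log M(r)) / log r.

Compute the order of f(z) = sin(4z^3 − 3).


Write sin(w) = (e^{iw} ± e^{−iw})/(2 or 2i), so |sin(w)| ≤ e^{|w|}. With w = 4z^3 − 3, |w| ≤ 4r^3 + 3 on |z|=r, giving M(r) ≤ e^{4r^3 + 3} and ρ ≤ 3. For the lower bound, choose z on |z|=r with 4z^3 purely imaginary of modulus 4r^3; then |sin(4z^3 − 3)| grows like e^{4r^3}/2, so ρ ≥ 3. Hence ρ = 3.
Therefore ρ = 3.

Order ρ = 3.


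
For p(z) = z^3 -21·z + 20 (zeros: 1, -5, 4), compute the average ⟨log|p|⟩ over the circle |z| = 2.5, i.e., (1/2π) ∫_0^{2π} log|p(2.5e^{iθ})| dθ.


Zeros: -5, 1, 4; r = 2.5.
Inside |z| < r: 1. Outside (|z| ≥ r): -5, 4.
p(0) = 20, so log|p(0)| = log(20) = 2.9957.
Apply Jensen: I(r) = log|p(0)| + Σ_k log(r/|z_k|), summed over zeros inside |z| < r.
  log(r/|z_k|) for z_k = 1: log(2.5/1) = 0.9163
  Outside zeros (-5, 4) contribute nothing to the Jensen sum.
Sum over inside zeros: 0.9163.
I(r) = log|p(0)| + (inside sum) = 2.9957 + 0.9163 = 3.9120.
Note: since some zeros are outside |z| ≤ r, the simplified n·log(r) form does NOT apply — only the inside zeros contribute.

I(r) ≈ 3.9120.


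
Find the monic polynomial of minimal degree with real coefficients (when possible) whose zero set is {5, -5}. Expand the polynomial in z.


The polynomial is p(z) = ∏_{α ∈ S} (z − α), where S = {5, -5}.
Expanding the product yields: p(z) = z^2 -25.
The resulting polynomial has degree 2 and real coefficients as required.

p(z) = z^2 -25.


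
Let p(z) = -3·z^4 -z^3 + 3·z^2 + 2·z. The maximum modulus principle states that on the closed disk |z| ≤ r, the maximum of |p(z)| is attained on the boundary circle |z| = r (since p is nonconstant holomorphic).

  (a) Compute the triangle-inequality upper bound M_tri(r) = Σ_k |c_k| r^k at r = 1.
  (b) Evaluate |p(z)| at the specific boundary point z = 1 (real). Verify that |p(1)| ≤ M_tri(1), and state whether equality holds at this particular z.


Coefficients: c_0 = 0, c_1 = 2, c_2 = 3, c_3 = -1, c_4 = -3. Radius r = 1.
Part (a). Triangle bound: M_tri(r) = Σ_k |c_k| r^k
  = |0|·1^0 + |2|·1^1 + |3|·1^2 + |-1|·1^3 + |-3|·1^4
  = 0 + 2 + 3 + 1 + 3 = 9.
This bounds M(r) := max_{|z|=r} |p(z)| from above; equality holds iff all terms c_k z^k can be made to align in phase at a single z on |z|=r.
Part (b). At z = 1 (real, on the circle |z| = r):
  p(1) = (0)·1^0 + (2)·1^1 + (3)·1^2 + (-1)·1^3 + (-3)·1^4 = 1.
  |p(1)| = 1.
Check: |p(1)| = 1 ≤ 9 = M_tri(1). ✓ Equality does not hold at z = 1 (the coefficients have mixed signs, so the terms do not all align in phase there).

M_tri(1) = 9; |p(1)| = 1; equality at z=1: no.


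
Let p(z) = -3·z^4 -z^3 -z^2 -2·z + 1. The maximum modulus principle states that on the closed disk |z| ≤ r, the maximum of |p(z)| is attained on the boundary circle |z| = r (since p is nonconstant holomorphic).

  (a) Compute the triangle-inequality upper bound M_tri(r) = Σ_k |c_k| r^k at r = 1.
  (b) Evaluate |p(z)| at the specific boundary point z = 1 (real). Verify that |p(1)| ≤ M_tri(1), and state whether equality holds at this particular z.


Coefficients: c_0 = 1, c_1 = -2, c_2 = -1, c_3 = -1, c_4 = -3. Radius r = 1.
Part (a). Triangle bound: M_tri(r) = Σ_k |c_k| r^k
  = |1|·1^0 + |-2|·1^1 + |-1|·1^2 + |-1|·1^3 + |-3|·1^4
  = 1 + 2 + 1 + 1 + 3 = 8.
This bounds M(r) := max_{|z|=r} |p(z)| from above; equality holds iff all terms c_k z^k can be made to align in phase at a single z on |z|=r.
Part (b). At z = 1 (real, on the circle |z| = r):
  p(1) = (1)·1^0 + (-2)·1^1 + (-1)·1^2 + (-1)·1^3 + (-3)·1^4 = -6.
  |p(1)| = 6.
Check: |p(1)| = 6 ≤ 8 = M_tri(1). ✓ Equality does not hold at z = 1 (the coefficients have mixed signs, so the terms do not all align in phase there).

M_tri(1) = 8; |p(1)| = 6; equality at z=1: no.


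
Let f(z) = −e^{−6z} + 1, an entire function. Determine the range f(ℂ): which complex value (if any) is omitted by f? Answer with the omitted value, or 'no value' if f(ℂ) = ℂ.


Little Picard bounds the complement of f(ℂ) to at most one point.
e^{−6z} is never zero on ℂ, so -1·e^{−6z} takes every value in ℂ ∖ {0}. Adding 1 shifts the range to ℂ ∖ {1}. Thus f omits exactly the value 1.

Omitted value: 1.


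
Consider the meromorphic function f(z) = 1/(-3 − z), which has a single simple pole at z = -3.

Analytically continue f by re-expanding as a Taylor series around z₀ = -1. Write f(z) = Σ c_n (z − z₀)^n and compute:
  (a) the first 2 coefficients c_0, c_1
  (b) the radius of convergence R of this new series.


Let w = z − z₀, so z = z₀ + w.
Then -3 − z = -3 − (z₀ + w) = (-3 − z₀) − w = -2 − w.
f(z) = 1/(-2 − w) = (1/(-2)) · 1/(1 − w/(-2)) = Σ_{n≥0} w^n / (-2)^(n+1).
So c_n = 1/(-2)^(n+1):
  c_0 = 1/(-2)^1 = -1/2.
  c_1 = 1/(-2)^2 = 1/4.
The series is valid for |w/d| < 1, i.e. |z − z₀| < |d|.
Radius of convergence: R = |-3 − z₀| = |-2| = 2 (distance from z₀ to the singularity z = -3).

c_0 = -1/2, c_1 = 1/4; R = 2.


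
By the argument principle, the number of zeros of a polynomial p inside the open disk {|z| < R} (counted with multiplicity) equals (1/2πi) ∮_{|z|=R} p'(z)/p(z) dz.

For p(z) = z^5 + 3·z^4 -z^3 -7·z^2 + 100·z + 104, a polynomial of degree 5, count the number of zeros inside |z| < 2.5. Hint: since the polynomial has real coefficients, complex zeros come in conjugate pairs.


The zeros of p are: -1, (-3 + 2i), (-3 - 2i), (2 + 2i), (2 - 2i).
Their magnitudes are: 1, 3.606, 3.606, 2.828, 2.828.
Zeros with |z| < R = 2.5: -1.
Count = 1.
By the argument principle, (1/2πi) ∮_{|z|=R} p'(z)/p(z) dz equals exactly this count.

Number of zeros inside |z| < 2.5: 1.


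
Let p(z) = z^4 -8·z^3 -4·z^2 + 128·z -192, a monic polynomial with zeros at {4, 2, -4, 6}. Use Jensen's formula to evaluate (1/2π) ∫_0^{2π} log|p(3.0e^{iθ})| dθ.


Zeros: -4, 2, 4, 6; r = 3.0.
Inside |z| < r: 2. Outside (|z| ≥ r): -4, 4, 6.
p(0) = -192, so log|p(0)| = log(192) = 5.2575.
Apply Jensen: I(r) = log|p(0)| + Σ_k log(r/|z_k|), summed over zeros inside |z| < r.
  log(r/|z_k|) for z_k = 2: log(3.0/2) = 0.4055
  Outside zeros (-4, 4, 6) contribute nothing to the Jensen sum.
Sum over inside zeros: 0.4055.
I(r) = log|p(0)| + (inside sum) = 5.2575 + 0.4055 = 5.6630.
Note: since some zeros are outside |z| ≤ r, the simplified n·log(r) form does NOT apply — only the inside zeros contribute.

I(r) ≈ 5.6630.


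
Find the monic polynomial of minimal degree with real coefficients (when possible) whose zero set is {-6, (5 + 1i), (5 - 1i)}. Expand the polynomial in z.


The polynomial is p(z) = ∏_{α ∈ S} (z − α), where S = {-6, (5 + 1i), (5 - 1i)}.
Expanding the product yields: p(z) = z^3 -4·z^2 -34·z + 156.
Note conjugate pairs combine to real quadratics: (z − (5+1i))(z − (5−1i)) = z² − 10z + 26.
The resulting polynomial has degree 3 and real coefficients as required.

p(z) = z^3 -4·z^2 -34·z + 156.


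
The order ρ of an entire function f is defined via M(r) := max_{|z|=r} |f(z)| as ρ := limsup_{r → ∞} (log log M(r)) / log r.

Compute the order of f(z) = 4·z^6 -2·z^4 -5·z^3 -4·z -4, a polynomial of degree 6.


|f(z)| ≤ Σ|c_k|·r^k = O(r^6) as r → ∞. Polynomial growth is O(e^{r^ε}) for every ε > 0 (since r^6/e^{r^ε} → 0), so ρ ≤ ε for all ε > 0, i.e. ρ = 0. Every nonconstant polynomial has order 0.
Therefore ρ = 0.

Order ρ = 0.


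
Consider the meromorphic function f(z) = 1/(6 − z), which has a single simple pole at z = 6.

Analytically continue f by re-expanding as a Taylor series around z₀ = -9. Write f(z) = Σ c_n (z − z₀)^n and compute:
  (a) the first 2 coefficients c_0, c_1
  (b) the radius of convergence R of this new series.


Let w = z − z₀, so z = z₀ + w.
Then 6 − z = 6 − (z₀ + w) = (6 − z₀) − w = 15 − w.
f(z) = 1/(15 − w) = (1/(15)) · 1/(1 − w/(15)) = Σ_{n≥0} w^n / (15)^(n+1).
So c_n = 1/(15)^(n+1):
  c_0 = 1/(15)^1 = 1/15.
  c_1 = 1/(15)^2 = 1/225.
The series is valid for |w/d| < 1, i.e. |z − z₀| < |d|.
Radius of convergence: R = |6 − z₀| = |15| = 15 (distance from z₀ to the singularity z = 6).

c_0 = 1/15, c_1 = 1/225; R = 15.


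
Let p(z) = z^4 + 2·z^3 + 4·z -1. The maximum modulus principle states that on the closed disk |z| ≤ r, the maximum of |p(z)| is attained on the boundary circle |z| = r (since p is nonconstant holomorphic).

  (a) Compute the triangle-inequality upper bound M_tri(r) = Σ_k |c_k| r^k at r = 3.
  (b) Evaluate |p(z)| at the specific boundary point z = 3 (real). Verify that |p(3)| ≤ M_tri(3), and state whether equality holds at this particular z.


Coefficients: c_0 = -1, c_1 = 4, c_2 = 0, c_3 = 2, c_4 = 1. Radius r = 3.
Part (a). Triangle bound: M_tri(r) = Σ_k |c_k| r^k
  = |-1|·3^0 + |4|·3^1 + |0|·3^2 + |2|·3^3 + |1|·3^4
  = 1 + 12 + 0 + 54 + 81 = 148.
This bounds M(r) := max_{|z|=r} |p(z)| from above; equality holds iff all terms c_k z^k can be made to align in phase at a single z on |z|=r.
Part (b). At z = 3 (real, on the circle |z| = r):
  p(3) = (-1)·3^0 + (4)·3^1 + (0)·3^2 + (2)·3^3 + (1)·3^4 = 146.
  |p(3)| = 146.
Check: |p(3)| = 146 ≤ 148 = M_tri(3). ✓ Equality does not hold at z = 3 (the coefficients have mixed signs, so the terms do not all align in phase there).

M_tri(3) = 148; |p(3)| = 146; equality at z=3: no.


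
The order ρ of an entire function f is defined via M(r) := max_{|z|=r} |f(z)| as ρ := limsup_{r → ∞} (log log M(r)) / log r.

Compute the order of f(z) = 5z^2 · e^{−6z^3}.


M(r) = max_{|z|=r} |5|·|z|^2·|e^{−6z^3}| = 5·r^2 · e^{6r^3} (the factors attain their maxima compatibly on |z|=r). Then log M(r) = log 5 + 2·log r + 6r^3, dominated by the last term, so log log M(r) ~ 3·log r. The polynomial factor 5z^2 contributes only a log r term and does not affect the order. ρ = 3.
Therefore ρ = 3.

Order ρ = 3.


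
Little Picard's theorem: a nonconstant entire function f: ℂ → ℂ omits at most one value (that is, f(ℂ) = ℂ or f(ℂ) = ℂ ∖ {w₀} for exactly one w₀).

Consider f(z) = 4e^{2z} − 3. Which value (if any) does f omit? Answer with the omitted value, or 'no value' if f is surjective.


Little Picard bounds the complement of f(ℂ) to at most one point.
e^{2z} is never zero on ℂ, so 4·e^{2z} takes every value in ℂ ∖ {0}. Adding -3 shifts the range to ℂ ∖ {-3}. Thus f omits exactly the value -3.

Omitted value: -3.


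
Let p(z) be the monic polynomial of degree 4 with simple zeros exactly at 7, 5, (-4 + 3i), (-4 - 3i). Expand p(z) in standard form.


The polynomial is p(z) = ∏_{α ∈ S} (z − α), where S = {7, 5, (-4 + 3i), (-4 - 3i)}.
Expanding the product yields: p(z) = z^4 -4·z^3 -36·z^2 -20·z + 875.
Note conjugate pairs combine to real quadratics: (z − (-4+3i))(z − (-4−3i)) = z² + 8z + 25.
The resulting polynomial has degree 4 and real coefficients as required.

p(z) = z^4 -4·z^3 -36·z^2 -20·z + 875.


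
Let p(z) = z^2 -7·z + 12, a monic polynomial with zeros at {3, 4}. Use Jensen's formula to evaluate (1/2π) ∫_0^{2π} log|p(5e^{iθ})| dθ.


Zeros: 3, 4; r = 5.
Inside |z| < r: 3, 4. Outside (|z| ≥ r): ∅.
p(0) = 12, so log|p(0)| = log(12) = 2.4849.
Apply Jensen: I(r) = log|p(0)| + Σ_k log(r/|z_k|), summed over zeros inside |z| < r.
  log(r/|z_k|) for z_k = 3: log(5/3) = 0.5108
  log(r/|z_k|) for z_k = 4: log(5/4) = 0.2231
Sum over inside zeros: 0.7340.
I(r) = log|p(0)| + (inside sum) = 2.4849 + 0.7340 = 3.2189.
Closed form (all zeros inside, monic): I(r) = n·log(r) = 2·log(5) = 3.2189. ✓

I(r) ≈ 3.2189.


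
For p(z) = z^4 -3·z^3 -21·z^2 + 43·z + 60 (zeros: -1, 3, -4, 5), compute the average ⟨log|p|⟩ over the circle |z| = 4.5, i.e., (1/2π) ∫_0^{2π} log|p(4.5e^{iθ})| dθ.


Zeros: -4, -1, 3, 5; r = 4.5.
Inside |z| < r: -4, -1, 3. Outside (|z| ≥ r): 5.
p(0) = 60, so log|p(0)| = log(60) = 4.0943.
Apply Jensen: I(r) = log|p(0)| + Σ_k log(r/|z_k|), summed over zeros inside |z| < r.
  log(r/|z_k|) for z_k = -1: log(4.5/1) = 1.5041
  log(r/|z_k|) for z_k = 3: log(4.5/3) = 0.4055
  log(r/|z_k|) for z_k = -4: log(4.5/4) = 0.1178
  Outside zeros (5) contribute nothing to the Jensen sum.
Sum over inside zeros: 2.0273.
I(r) = log|p(0)| + (inside sum) = 4.0943 + 2.0273 = 6.1217.
Note: since some zeros are outside |z| ≤ r, the simplified n·log(r) form does NOT apply — only the inside zeros contribute.

I(r) ≈ 6.1217.
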